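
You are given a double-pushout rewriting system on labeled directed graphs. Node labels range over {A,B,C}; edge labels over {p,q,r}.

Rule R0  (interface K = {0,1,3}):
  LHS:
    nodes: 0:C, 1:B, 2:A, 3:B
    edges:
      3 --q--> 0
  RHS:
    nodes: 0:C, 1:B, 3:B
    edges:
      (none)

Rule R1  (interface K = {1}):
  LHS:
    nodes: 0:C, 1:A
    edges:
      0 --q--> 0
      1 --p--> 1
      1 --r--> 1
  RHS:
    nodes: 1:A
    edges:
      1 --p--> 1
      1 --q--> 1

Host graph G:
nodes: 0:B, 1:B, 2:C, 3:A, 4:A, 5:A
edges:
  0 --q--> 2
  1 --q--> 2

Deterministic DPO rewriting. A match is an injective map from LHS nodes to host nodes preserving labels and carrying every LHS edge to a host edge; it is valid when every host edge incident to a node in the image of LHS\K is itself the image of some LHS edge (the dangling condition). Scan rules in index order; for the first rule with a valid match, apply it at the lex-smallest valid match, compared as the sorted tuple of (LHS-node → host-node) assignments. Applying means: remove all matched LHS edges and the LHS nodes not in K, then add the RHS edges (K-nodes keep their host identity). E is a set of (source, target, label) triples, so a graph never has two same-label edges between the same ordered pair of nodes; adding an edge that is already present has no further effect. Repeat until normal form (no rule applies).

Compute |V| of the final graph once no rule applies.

Answer: 4

Derivation:
[0] host  ⇒  6 nodes, 2 edges  {0-q->2 1-q->2}
[1] R0 @ {0↦2, 1↦0, 2↦3, 3↦1}  ⇒  5 nodes, 1 edges  {0-q->2}
[2] R0 @ {0↦2, 1↦1, 2↦4, 3↦0}  ⇒  4 nodes, 0 edges  {∅}
final graph: no rule applies after step 2
NF nodes: {0:B, 1:B, 2:C, 5:A}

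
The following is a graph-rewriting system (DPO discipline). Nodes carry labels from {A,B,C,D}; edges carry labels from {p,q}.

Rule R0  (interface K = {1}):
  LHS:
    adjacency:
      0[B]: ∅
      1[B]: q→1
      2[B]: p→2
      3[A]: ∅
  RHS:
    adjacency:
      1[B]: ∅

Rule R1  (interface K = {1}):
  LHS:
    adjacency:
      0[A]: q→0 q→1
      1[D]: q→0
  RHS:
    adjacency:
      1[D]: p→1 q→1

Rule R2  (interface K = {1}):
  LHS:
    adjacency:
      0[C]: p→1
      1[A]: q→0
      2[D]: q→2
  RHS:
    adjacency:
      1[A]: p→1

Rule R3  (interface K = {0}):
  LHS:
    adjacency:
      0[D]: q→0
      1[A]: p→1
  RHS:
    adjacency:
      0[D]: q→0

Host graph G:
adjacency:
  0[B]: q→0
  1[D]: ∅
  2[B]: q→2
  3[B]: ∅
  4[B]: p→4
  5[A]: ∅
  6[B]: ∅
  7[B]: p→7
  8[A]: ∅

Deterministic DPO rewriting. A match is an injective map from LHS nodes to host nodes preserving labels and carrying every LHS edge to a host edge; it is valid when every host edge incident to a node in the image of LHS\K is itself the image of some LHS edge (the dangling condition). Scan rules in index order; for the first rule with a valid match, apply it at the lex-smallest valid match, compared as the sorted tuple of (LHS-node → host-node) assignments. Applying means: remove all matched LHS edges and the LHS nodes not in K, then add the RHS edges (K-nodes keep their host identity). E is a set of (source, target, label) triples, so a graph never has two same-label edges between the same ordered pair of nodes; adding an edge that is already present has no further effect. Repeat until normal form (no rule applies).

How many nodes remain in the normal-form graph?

start.  V:9 E:4  edges: 0-q->0 2-q->2 4-p->4 7-p->7
1. fire R0 via {0↦3, 1↦0, 2↦4, 3↦5}  →  V:6 E:2  edges: 2-q->2 7-p->7
2. fire R0 via {0↦0, 1↦2, 2↦7, 3↦8}  →  V:3 E:0  edges: ∅
halt: no rule applies after step 2
NF nodes: {1:D, 2:B, 6:B}

Answer: 3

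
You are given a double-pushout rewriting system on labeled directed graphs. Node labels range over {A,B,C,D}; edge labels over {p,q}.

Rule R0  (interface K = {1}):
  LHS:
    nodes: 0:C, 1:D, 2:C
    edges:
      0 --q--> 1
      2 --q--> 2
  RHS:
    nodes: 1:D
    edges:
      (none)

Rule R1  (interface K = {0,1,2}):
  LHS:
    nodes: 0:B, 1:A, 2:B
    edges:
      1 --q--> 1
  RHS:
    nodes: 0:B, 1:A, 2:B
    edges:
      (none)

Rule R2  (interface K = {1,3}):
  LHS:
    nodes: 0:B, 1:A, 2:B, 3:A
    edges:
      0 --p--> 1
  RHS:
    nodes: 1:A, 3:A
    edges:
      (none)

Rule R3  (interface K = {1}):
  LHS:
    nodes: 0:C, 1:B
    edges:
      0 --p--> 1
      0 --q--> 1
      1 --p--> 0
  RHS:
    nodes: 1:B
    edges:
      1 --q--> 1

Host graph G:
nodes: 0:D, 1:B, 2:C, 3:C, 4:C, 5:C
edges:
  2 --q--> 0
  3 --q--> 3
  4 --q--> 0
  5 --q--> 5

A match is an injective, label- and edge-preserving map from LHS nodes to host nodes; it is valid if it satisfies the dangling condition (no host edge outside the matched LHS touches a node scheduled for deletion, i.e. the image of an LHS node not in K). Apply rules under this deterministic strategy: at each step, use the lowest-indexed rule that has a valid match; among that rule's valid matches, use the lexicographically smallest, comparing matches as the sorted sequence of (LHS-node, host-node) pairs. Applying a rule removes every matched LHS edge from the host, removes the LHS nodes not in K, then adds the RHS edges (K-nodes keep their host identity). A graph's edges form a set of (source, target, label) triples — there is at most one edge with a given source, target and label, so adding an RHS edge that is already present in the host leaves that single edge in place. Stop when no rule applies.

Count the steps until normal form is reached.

start.  V:6 E:4  edges: 2-q->0 3-q->3 4-q->0 5-q->5
1. fire R0 via {0↦2, 1↦0, 2↦3}  →  V:4 E:2  edges: 4-q->0 5-q->5
2. fire R0 via {0↦4, 1↦0, 2↦5}  →  V:2 E:0  edges: ∅
final graph: no rule applies after step 2

Answer: 2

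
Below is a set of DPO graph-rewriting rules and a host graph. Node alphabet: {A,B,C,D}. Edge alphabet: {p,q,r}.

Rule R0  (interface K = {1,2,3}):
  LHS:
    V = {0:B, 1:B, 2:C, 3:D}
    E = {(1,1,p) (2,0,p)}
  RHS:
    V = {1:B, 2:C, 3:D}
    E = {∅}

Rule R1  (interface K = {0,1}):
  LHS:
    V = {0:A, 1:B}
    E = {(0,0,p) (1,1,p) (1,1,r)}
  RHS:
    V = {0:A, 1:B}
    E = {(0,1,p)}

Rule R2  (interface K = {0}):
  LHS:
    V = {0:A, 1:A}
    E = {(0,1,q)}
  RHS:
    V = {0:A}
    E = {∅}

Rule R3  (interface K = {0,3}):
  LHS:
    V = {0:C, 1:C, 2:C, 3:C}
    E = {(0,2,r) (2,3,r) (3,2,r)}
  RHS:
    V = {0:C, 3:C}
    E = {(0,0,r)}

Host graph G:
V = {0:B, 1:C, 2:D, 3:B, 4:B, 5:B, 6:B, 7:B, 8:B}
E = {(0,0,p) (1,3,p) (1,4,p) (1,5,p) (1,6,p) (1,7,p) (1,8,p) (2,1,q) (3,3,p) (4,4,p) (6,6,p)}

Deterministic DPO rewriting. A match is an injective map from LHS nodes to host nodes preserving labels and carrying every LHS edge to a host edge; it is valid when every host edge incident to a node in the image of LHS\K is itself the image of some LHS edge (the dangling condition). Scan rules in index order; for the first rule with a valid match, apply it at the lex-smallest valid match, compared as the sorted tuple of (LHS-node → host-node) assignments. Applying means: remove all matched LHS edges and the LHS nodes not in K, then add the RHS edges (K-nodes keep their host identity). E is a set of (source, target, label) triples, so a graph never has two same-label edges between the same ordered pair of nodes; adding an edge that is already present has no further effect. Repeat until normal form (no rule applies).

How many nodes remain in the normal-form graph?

[0] host  ⇒  9 nodes, 11 edges  {0-p->0 1-p->3 1-p->4 1-p->5 1-p->6 1-p->7 1-p->8 2-q->1 3-p->3 4-p->4 6-p->6}
[1] R0 @ {0↦5, 1↦0, 2↦1, 3↦2}  ⇒  8 nodes, 9 edges  {1-p->3 1-p->4 1-p->6 1-p->7 1-p->8 2-q->1 3-p->3 4-p->4 6-p->6}
[2] R0 @ {0↦7, 1↦3, 2↦1, 3↦2}  ⇒  7 nodes, 7 edges  {1-p->3 1-p->4 1-p->6 1-p->8 2-q->1 4-p->4 6-p->6}
[3] R0 @ {0↦3, 1↦4, 2↦1, 3↦2}  ⇒  6 nodes, 5 edges  {1-p->4 1-p->6 1-p->8 2-q->1 6-p->6}
[4] R0 @ {0↦4, 1↦6, 2↦1, 3↦2}  ⇒  5 nodes, 3 edges  {1-p->6 1-p->8 2-q->1}
final graph: no rule applies after step 4
NF nodes: {0:B, 1:C, 2:D, 6:B, 8:B}

Answer: 5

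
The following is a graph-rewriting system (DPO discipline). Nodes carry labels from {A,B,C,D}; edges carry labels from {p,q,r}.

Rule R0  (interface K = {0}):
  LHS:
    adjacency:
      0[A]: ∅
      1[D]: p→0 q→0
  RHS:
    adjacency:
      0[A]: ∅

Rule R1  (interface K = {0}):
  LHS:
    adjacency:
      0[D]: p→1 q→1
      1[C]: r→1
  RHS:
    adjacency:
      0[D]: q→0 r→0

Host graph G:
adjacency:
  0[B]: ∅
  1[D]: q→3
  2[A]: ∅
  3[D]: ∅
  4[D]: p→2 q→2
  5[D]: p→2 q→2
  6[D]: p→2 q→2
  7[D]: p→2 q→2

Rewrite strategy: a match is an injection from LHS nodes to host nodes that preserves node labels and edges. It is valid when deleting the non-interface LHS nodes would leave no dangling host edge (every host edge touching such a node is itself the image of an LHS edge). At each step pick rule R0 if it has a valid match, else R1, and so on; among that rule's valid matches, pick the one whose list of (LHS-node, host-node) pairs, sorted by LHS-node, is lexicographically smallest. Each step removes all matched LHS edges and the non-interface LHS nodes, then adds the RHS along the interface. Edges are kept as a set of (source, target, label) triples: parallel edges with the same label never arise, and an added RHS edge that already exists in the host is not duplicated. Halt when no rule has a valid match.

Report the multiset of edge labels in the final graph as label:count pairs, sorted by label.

Answer: q:1

Steps:
[0] host  ⇒  8 nodes, 9 edges  {1-q->3 4-p->2 4-q->2 5-p->2 5-q->2 6-p->2 6-q->2 7-p->2 7-q->2}
[1] R0 @ {0↦2, 1↦4}  ⇒  7 nodes, 7 edges  {1-q->3 5-p->2 5-q->2 6-p->2 6-q->2 7-p->2 7-q->2}
[2] R0 @ {0↦2, 1↦5}  ⇒  6 nodes, 5 edges  {1-q->3 6-p->2 6-q->2 7-p->2 7-q->2}
[3] R0 @ {0↦2, 1↦6}  ⇒  5 nodes, 3 edges  {1-q->3 7-p->2 7-q->2}
[4] R0 @ {0↦2, 1↦7}  ⇒  4 nodes, 1 edges  {1-q->3}
halt: no rule applies after step 4
NF edges: [(1, 3, 'q')]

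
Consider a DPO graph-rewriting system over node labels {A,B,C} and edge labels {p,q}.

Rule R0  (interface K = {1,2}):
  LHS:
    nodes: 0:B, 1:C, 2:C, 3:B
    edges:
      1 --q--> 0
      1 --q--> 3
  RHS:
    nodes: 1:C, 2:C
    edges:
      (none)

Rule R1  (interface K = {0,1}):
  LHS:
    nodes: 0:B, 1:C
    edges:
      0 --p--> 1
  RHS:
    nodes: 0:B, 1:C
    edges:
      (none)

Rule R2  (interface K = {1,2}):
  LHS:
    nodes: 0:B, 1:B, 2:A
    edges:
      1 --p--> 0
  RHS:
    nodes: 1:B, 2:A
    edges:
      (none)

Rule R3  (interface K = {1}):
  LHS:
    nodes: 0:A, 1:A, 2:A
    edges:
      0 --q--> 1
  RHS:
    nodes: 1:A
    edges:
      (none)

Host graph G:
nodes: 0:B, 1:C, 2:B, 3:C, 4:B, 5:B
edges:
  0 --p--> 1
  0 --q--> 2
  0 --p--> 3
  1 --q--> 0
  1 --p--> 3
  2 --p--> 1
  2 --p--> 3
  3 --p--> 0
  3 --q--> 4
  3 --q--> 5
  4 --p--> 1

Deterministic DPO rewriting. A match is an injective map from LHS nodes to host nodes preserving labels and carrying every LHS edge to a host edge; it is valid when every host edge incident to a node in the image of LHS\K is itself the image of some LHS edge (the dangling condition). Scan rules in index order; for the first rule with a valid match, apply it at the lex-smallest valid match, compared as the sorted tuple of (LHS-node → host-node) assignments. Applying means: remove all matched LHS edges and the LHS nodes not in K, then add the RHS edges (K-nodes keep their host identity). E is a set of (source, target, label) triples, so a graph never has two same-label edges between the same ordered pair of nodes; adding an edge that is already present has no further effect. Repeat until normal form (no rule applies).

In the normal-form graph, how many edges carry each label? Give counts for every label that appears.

Answer: p:2 q:2

Steps:
start.  V:6 E:11  edges: 0-p->1 0-q->2 0-p->3 1-q->0 1-p->3 2-p->1 2-p->3 3-p->0 3-q->4 3-q->5 4-p->1
1. fire R1 via {0↦0, 1↦1}  →  V:6 E:10  edges: 0-q->2 0-p->3 1-q->0 1-p->3 2-p->1 2-p->3 3-p->0 3-q->4 3-q->5 4-p->1
2. fire R1 via {0↦0, 1↦3}  →  V:6 E:9  edges: 0-q->2 1-q->0 1-p->3 2-p->1 2-p->3 3-p->0 3-q->4 3-q->5 4-p->1
3. fire R1 via {0↦2, 1↦1}  →  V:6 E:8  edges: 0-q->2 1-q->0 1-p->3 2-p->3 3-p->0 3-q->4 3-q->5 4-p->1
4. fire R1 via {0↦2, 1↦3}  →  V:6 E:7  edges: 0-q->2 1-q->0 1-p->3 3-p->0 3-q->4 3-q->5 4-p->1
5. fire R1 via {0↦4, 1↦1}  →  V:6 E:6  edges: 0-q->2 1-q->0 1-p->3 3-p->0 3-q->4 3-q->5
6. fire R0 via {0↦4, 1↦3, 2↦1, 3↦5}  →  V:4 E:4  edges: 0-q->2 1-q->0 1-p->3 3-p->0
normal form: no rule applies after step 6
NF edges: [(0, 2, 'q'), (1, 0, 'q'), (1, 3, 'p'), (3, 0, 'p')]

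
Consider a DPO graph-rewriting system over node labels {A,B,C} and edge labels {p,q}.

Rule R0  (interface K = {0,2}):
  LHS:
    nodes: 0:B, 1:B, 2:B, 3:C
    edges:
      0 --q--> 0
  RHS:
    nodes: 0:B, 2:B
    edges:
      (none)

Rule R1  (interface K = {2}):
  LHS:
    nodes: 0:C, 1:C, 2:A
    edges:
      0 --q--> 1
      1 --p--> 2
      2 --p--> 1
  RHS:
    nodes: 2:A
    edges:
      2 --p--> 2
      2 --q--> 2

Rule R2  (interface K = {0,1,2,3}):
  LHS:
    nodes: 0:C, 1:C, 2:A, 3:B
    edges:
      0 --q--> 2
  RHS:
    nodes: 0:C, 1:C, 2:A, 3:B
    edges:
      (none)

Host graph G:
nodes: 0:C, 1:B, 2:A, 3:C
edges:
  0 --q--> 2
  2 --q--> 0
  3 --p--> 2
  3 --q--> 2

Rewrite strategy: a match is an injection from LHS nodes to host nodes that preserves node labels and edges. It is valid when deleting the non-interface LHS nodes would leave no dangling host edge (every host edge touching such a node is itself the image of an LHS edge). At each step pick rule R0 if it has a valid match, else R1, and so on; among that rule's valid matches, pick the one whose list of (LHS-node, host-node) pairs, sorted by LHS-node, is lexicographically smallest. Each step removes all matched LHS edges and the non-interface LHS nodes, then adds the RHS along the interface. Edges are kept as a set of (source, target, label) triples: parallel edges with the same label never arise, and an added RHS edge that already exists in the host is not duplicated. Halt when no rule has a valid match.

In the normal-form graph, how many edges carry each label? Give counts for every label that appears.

[0] host  ⇒  4 nodes, 4 edges  {0-q->2 2-q->0 3-p->2 3-q->2}
[1] R2 @ {0↦0, 1↦3, 2↦2, 3↦1}  ⇒  4 nodes, 3 edges  {2-q->0 3-p->2 3-q->2}
[2] R2 @ {0↦3, 1↦0, 2↦2, 3↦1}  ⇒  4 nodes, 2 edges  {2-q->0 3-p->2}
final graph: no rule applies after step 2
NF edges: [(2, 0, 'q'), (3, 2, 'p')]

Answer: p:1 q:1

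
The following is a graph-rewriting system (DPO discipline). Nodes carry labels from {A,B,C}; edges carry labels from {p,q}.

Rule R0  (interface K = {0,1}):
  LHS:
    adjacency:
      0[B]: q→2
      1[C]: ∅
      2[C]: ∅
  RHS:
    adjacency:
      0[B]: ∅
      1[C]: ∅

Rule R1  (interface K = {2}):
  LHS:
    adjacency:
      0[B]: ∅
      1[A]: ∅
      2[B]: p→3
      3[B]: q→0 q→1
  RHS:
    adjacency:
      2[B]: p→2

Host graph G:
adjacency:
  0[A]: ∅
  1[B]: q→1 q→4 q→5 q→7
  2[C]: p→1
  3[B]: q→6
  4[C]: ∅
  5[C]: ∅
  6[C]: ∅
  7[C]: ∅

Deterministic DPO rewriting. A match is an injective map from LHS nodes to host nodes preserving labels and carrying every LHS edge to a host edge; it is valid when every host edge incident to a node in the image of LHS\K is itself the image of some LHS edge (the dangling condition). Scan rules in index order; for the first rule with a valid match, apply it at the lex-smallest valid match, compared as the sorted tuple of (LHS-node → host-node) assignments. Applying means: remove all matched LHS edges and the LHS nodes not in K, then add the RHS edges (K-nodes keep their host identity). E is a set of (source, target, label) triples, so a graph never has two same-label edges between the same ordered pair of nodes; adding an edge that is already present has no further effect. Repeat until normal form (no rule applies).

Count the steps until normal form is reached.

[0] host  ⇒  8 nodes, 6 edges  {1-q->1 1-q->4 1-q->5 1-q->7 2-p->1 3-q->6}
[1] R0 @ {0↦1, 1↦2, 2↦4}  ⇒  7 nodes, 5 edges  {1-q->1 1-q->5 1-q->7 2-p->1 3-q->6}
[2] R0 @ {0↦1, 1↦2, 2↦5}  ⇒  6 nodes, 4 edges  {1-q->1 1-q->7 2-p->1 3-q->6}
[3] R0 @ {0↦1, 1↦2, 2↦7}  ⇒  5 nodes, 3 edges  {1-q->1 2-p->1 3-q->6}
[4] R0 @ {0↦3, 1↦2, 2↦6}  ⇒  4 nodes, 2 edges  {1-q->1 2-p->1}
final graph: no rule applies after step 4

Answer: 4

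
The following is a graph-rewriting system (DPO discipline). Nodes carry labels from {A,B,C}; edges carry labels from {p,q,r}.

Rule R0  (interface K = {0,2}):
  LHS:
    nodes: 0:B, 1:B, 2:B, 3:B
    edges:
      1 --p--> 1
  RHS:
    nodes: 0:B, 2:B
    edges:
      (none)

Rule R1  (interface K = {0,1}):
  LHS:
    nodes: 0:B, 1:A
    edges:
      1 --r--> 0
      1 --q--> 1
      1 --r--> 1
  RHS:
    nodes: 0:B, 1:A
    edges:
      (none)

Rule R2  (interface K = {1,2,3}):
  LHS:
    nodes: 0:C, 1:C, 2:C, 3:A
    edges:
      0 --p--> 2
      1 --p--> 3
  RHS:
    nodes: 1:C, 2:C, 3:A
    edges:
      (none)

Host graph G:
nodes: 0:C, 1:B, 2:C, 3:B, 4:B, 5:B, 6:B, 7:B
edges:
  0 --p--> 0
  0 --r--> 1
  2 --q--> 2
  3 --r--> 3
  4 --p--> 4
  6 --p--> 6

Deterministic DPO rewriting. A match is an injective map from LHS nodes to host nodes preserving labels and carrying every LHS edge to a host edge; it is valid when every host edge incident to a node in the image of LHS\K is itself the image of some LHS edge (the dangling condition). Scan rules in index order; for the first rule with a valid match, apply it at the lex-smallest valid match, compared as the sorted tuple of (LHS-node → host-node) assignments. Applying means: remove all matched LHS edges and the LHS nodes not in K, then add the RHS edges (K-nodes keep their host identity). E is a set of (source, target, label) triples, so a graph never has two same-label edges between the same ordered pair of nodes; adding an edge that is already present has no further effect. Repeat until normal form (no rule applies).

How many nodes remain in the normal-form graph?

initial: |V|=8 |E|=6  E = 0-p->0 0-r->1 2-q->2 3-r->3 4-p->4 6-p->6
step 1: apply R0 at {0↦1, 1↦4, 2↦3, 3↦5}  → |V|=6 |E|=5  E = 0-p->0 0-r->1 2-q->2 3-r->3 6-p->6
step 2: apply R0 at {0↦1, 1↦6, 2↦3, 3↦7}  → |V|=4 |E|=4  E = 0-p->0 0-r->1 2-q->2 3-r->3
normal form: no rule applies after step 2
NF nodes: {0:C, 1:B, 2:C, 3:B}

Answer: 4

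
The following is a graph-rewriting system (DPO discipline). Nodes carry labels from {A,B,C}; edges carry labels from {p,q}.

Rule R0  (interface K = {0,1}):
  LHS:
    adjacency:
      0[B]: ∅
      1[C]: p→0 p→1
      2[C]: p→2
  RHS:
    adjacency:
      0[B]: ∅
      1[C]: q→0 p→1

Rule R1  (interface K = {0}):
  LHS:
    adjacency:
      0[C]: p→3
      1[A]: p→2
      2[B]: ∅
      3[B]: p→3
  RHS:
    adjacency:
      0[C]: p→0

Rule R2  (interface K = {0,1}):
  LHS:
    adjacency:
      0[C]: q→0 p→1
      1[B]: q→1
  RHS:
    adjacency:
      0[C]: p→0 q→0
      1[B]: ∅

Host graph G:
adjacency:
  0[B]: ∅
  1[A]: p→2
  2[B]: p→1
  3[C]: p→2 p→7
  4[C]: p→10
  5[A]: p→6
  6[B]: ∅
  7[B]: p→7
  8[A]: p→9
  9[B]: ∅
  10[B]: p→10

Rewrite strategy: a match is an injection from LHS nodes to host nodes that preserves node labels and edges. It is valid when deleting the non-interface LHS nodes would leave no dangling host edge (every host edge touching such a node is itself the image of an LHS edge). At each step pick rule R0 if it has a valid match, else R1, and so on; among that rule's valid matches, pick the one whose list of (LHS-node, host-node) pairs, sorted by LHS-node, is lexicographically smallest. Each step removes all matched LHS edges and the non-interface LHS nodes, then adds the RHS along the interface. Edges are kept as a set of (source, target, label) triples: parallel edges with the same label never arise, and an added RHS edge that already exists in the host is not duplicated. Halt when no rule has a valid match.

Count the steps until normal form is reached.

[0] host  ⇒  11 nodes, 9 edges  {1-p->2 2-p->1 3-p->2 3-p->7 4-p->10 5-p->6 7-p->7 8-p->9 10-p->10}
[1] R1 @ {0↦3, 1↦5, 2↦6, 3↦7}  ⇒  8 nodes, 7 edges  {1-p->2 2-p->1 3-p->2 3-p->3 4-p->10 8-p->9 10-p->10}
[2] R1 @ {0↦4, 1↦8, 2↦9, 3↦10}  ⇒  5 nodes, 5 edges  {1-p->2 2-p->1 3-p->2 3-p->3 4-p->4}
[3] R0 @ {0↦2, 1↦3, 2↦4}  ⇒  4 nodes, 4 edges  {1-p->2 2-p->1 3-q->2 3-p->3}
final graph: no rule applies after step 3

Answer: 3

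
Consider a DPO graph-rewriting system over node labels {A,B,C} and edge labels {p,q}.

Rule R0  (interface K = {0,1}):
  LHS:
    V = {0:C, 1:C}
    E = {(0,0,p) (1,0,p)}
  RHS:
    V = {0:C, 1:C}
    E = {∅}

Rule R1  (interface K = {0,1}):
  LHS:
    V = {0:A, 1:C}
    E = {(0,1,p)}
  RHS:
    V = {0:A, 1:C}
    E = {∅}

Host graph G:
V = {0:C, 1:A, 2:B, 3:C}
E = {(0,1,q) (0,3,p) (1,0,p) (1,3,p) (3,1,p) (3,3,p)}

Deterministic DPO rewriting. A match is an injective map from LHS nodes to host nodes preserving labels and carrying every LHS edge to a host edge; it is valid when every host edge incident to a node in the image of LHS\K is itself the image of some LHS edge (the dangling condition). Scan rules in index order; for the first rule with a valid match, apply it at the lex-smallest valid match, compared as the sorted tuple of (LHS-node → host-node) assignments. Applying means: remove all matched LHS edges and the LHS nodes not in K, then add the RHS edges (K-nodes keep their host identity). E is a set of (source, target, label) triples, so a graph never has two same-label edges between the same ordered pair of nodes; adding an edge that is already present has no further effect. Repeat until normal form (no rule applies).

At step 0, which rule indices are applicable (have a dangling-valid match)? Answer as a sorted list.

Answer: [R0,R1]

Rewrite trace:
R0: 1 valid match — {0↦3, 1↦0}
R1: 2 valid matches — {0↦1, 1↦0}, {0↦1, 1↦3}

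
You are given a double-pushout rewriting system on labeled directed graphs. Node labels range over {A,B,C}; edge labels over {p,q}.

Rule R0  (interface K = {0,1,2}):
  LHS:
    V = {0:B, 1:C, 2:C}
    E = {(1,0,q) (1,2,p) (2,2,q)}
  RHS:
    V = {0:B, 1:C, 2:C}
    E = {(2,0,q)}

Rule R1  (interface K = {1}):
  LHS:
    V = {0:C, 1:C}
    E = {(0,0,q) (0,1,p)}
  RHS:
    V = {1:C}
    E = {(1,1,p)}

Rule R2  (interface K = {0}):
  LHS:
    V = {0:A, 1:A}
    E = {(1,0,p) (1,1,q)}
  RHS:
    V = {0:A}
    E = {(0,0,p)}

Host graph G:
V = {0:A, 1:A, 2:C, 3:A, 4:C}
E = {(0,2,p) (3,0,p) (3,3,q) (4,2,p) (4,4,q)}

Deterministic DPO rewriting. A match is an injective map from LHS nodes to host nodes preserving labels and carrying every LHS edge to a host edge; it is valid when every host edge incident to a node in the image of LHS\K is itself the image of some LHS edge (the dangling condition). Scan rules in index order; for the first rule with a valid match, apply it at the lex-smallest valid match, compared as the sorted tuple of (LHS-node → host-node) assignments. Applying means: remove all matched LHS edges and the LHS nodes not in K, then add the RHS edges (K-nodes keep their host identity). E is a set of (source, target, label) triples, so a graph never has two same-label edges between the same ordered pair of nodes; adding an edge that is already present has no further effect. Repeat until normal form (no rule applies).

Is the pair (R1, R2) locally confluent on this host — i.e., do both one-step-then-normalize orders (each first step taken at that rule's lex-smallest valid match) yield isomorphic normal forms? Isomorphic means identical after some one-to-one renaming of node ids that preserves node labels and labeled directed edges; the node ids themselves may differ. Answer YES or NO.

branch R1-first: apply at {0↦4, 1↦2} → |E|=4, then 1 more step(s) → NF |V|=3 |E|=3 V={0:A, 1:A, 2:C} E=0-p->0 0-p->2 2-p->2
branch R2-first: apply at {0↦0, 1↦3} → |E|=4, then 1 more step(s) → NF |V|=3 |E|=3 V={0:A, 1:A, 2:C} E=0-p->0 0-p->2 2-p->2
graphs isomorphic (equal up to label-preserving node renaming)

Answer: YES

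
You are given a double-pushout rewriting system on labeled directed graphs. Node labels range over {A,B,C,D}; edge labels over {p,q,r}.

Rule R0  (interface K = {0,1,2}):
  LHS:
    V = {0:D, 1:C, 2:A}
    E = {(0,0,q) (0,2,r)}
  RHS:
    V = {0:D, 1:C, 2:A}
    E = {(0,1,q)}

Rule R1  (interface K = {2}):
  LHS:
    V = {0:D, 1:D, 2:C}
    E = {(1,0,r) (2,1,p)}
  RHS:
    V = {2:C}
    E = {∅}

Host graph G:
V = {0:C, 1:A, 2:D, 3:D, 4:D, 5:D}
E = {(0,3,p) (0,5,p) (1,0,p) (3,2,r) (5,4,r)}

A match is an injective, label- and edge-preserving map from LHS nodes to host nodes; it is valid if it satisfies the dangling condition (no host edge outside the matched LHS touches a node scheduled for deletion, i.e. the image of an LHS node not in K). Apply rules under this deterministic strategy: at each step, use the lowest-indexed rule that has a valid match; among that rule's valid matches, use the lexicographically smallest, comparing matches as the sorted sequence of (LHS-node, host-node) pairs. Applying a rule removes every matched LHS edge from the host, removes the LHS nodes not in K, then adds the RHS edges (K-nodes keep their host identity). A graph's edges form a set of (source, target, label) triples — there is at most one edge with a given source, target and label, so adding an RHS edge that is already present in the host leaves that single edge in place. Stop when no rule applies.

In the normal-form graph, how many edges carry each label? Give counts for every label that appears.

[0] host  ⇒  6 nodes, 5 edges  {0-p->3 0-p->5 1-p->0 3-r->2 5-r->4}
[1] R1 @ {0↦2, 1↦3, 2↦0}  ⇒  4 nodes, 3 edges  {0-p->5 1-p->0 5-r->4}
[2] R1 @ {0↦4, 1↦5, 2↦0}  ⇒  2 nodes, 1 edges  {1-p->0}
halt: no rule applies after step 2
NF edges: [(1, 0, 'p')]

Answer: p:1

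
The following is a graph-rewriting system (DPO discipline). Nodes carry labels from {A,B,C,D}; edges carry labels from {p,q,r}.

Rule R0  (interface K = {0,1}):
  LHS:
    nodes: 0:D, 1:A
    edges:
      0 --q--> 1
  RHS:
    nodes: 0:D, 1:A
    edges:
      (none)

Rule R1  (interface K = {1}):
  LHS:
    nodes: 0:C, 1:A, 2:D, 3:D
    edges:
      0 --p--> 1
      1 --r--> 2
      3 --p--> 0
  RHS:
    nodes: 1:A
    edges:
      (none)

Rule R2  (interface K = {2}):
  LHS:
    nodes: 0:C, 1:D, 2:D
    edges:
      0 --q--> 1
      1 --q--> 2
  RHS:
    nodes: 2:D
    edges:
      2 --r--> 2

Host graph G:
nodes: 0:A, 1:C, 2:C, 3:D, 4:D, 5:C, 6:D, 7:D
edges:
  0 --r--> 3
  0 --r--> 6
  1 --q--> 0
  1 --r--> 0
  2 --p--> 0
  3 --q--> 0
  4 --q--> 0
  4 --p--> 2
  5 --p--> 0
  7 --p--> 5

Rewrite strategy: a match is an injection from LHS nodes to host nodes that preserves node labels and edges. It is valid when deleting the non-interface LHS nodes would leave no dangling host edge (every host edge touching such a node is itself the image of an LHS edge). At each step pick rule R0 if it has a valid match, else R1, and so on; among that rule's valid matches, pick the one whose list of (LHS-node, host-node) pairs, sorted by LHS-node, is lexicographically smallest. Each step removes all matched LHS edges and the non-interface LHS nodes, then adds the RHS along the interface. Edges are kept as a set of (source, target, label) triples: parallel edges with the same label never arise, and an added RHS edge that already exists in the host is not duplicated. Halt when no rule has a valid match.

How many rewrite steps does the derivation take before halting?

Answer: 4

Steps:
start.  V:8 E:10  edges: 0-r->3 0-r->6 1-q->0 1-r->0 2-p->0 3-q->0 4-q->0 4-p->2 5-p->0 7-p->5
1. fire R0 via {0↦3, 1↦0}  →  V:8 E:9  edges: 0-r->3 0-r->6 1-q->0 1-r->0 2-p->0 4-q->0 4-p->2 5-p->0 7-p->5
2. fire R0 via {0↦4, 1↦0}  →  V:8 E:8  edges: 0-r->3 0-r->6 1-q->0 1-r->0 2-p->0 4-p->2 5-p->0 7-p->5
3. fire R1 via {0↦2, 1↦0, 2↦3, 3↦4}  →  V:5 E:5  edges: 0-r->6 1-q->0 1-r->0 5-p->0 7-p->5
4. fire R1 via {0↦5, 1↦0, 2↦6, 3↦7}  →  V:2 E:2  edges: 1-q->0 1-r->0
final graph: no rule applies after step 4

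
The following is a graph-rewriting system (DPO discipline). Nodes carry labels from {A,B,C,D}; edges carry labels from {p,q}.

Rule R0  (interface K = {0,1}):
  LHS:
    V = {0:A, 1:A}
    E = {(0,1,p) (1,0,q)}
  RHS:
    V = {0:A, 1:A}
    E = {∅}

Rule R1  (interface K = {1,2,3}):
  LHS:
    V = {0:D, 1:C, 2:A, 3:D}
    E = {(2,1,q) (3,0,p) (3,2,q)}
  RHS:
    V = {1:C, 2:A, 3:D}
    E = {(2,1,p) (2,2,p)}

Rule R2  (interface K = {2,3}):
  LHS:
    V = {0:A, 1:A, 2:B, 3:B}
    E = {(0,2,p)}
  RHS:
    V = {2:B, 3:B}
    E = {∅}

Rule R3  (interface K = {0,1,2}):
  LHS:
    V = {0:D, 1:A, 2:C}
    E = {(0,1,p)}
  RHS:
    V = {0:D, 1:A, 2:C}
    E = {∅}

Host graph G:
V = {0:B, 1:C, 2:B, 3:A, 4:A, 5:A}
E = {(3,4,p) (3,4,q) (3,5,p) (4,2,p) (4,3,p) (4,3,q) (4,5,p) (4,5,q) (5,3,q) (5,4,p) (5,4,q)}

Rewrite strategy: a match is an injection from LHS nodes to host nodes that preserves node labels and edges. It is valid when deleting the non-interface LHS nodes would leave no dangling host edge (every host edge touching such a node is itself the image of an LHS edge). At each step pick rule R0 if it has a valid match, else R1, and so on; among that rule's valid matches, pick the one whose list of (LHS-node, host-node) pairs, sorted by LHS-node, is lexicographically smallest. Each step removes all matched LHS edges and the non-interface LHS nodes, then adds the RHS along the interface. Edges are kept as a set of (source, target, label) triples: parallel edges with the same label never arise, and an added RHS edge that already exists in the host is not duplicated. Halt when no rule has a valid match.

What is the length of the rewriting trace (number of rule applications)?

Answer: 6

Steps:
[0] host  ⇒  6 nodes, 11 edges  {3-p->4 3-q->4 3-p->5 4-p->2 4-p->3 4-q->3 4-p->5 4-q->5 5-q->3 5-p->4 5-q->4}
[1] R0 @ {0↦3, 1↦4}  ⇒  6 nodes, 9 edges  {3-q->4 3-p->5 4-p->2 4-p->3 4-p->5 4-q->5 5-q->3 5-p->4 5-q->4}
[2] R0 @ {0↦3, 1↦5}  ⇒  6 nodes, 7 edges  {3-q->4 4-p->2 4-p->3 4-p->5 4-q->5 5-p->4 5-q->4}
[3] R0 @ {0↦4, 1↦3}  ⇒  6 nodes, 5 edges  {4-p->2 4-p->5 4-q->5 5-p->4 5-q->4}
[4] R0 @ {0↦4, 1↦5}  ⇒  6 nodes, 3 edges  {4-p->2 4-q->5 5-p->4}
[5] R0 @ {0↦5, 1↦4}  ⇒  6 nodes, 1 edges  {4-p->2}
[6] R2 @ {0↦4, 1↦3, 2↦2, 3↦0}  ⇒  4 nodes, 0 edges  {∅}
final graph: no rule applies after step 6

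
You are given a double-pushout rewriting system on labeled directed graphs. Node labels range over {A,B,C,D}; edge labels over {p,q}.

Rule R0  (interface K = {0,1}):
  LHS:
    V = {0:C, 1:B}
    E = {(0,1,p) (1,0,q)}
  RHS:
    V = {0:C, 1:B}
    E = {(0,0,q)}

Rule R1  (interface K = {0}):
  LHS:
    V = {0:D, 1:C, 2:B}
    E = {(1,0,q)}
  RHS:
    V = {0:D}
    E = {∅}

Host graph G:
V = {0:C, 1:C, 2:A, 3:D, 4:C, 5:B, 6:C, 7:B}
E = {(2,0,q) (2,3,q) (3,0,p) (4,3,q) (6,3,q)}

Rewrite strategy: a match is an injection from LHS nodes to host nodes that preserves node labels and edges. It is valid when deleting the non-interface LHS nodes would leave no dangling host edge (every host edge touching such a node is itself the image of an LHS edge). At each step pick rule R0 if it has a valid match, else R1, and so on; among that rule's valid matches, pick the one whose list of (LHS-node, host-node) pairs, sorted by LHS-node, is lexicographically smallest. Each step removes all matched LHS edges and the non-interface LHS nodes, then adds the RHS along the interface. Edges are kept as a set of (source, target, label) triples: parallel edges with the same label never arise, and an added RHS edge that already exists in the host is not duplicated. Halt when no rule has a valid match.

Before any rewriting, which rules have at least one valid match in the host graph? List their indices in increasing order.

R0: no valid match — LHS pattern not found
R1: 4 valid matches — {0↦3, 1↦4, 2↦5}, {0↦3, 1↦4, 2↦7}, {0↦3, 1↦6, 2↦5} (+1 more)

Answer: [R1]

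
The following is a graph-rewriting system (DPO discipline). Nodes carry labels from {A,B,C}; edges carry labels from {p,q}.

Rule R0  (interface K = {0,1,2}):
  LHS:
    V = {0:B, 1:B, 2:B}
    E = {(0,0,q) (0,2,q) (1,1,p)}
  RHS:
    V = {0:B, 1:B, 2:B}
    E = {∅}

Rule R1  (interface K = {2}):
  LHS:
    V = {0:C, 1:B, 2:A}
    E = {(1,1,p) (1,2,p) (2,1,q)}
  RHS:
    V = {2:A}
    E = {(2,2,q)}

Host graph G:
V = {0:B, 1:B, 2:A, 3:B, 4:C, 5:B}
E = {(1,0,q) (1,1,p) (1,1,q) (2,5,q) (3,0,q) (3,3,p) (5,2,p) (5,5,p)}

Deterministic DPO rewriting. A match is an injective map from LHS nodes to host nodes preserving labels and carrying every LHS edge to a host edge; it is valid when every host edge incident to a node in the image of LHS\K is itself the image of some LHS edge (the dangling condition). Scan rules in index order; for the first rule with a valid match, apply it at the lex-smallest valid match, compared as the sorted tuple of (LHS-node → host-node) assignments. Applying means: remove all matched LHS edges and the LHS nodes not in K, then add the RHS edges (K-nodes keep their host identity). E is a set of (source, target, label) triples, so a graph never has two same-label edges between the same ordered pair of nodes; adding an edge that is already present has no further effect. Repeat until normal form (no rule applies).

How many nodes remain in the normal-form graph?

[0] host  ⇒  6 nodes, 8 edges  {1-q->0 1-p->1 1-q->1 2-q->5 3-q->0 3-p->3 5-p->2 5-p->5}
[1] R0 @ {0↦1, 1↦3, 2↦0}  ⇒  6 nodes, 5 edges  {1-p->1 2-q->5 3-q->0 5-p->2 5-p->5}
[2] R1 @ {0↦4, 1↦5, 2↦2}  ⇒  4 nodes, 3 edges  {1-p->1 2-q->2 3-q->0}
halt: no rule applies after step 2
NF nodes: {0:B, 1:B, 2:A, 3:B}

Answer: 4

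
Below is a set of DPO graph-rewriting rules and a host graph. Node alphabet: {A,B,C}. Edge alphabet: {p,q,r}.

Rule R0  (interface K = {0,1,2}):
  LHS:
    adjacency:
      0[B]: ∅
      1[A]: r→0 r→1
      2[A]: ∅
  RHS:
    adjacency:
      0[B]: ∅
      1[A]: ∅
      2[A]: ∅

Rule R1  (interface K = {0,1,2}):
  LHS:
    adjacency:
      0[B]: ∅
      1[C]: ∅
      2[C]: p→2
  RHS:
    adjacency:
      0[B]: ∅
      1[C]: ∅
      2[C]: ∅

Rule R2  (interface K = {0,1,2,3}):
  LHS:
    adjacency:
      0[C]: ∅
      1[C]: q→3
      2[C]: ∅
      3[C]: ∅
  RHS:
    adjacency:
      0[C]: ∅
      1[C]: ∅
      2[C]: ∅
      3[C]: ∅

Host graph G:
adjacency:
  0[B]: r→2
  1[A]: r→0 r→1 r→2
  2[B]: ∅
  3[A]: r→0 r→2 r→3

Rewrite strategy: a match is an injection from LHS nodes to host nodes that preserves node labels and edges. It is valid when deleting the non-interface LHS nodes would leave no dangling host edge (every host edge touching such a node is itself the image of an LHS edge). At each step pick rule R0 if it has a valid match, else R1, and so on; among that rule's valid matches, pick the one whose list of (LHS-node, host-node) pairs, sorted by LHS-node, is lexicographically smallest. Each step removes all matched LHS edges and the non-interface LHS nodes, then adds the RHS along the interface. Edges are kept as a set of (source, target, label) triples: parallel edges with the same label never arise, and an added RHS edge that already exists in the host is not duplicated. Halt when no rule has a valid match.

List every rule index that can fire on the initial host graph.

Answer: [R0]

Steps:
R0: 4 valid matches — {0↦0, 1↦1, 2↦3}, {0↦0, 1↦3, 2↦1}, {0↦2, 1↦1, 2↦3} (+1 more)
R1: no valid match — LHS pattern not found
R2: no valid match — LHS pattern not found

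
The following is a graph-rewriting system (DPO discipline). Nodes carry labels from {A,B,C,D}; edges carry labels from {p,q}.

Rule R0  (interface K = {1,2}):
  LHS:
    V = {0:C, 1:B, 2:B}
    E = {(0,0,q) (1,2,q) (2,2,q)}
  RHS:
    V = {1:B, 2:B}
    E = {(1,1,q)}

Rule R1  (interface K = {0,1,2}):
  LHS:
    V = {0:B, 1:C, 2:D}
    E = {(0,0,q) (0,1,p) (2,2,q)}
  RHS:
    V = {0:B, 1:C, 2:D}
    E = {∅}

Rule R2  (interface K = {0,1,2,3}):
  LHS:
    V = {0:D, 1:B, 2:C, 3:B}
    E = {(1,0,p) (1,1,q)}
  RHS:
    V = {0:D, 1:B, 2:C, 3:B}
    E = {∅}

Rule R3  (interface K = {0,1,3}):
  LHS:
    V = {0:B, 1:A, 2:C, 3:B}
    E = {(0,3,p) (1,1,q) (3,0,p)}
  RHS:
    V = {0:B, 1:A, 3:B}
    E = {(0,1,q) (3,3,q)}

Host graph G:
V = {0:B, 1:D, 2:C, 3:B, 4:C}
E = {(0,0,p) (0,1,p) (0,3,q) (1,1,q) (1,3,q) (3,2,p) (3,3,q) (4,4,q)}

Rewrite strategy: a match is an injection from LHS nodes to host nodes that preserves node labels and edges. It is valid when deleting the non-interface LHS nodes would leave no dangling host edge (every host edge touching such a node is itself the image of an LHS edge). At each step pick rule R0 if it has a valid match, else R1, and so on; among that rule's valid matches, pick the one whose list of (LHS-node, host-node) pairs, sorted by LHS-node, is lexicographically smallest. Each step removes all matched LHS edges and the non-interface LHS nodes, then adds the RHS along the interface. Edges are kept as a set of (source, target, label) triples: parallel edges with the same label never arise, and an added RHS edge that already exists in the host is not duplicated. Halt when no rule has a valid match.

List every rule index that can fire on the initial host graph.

R0: 1 valid match — {0↦4, 1↦0, 2↦3}
R1: 1 valid match — {0↦3, 1↦2, 2↦1}
R2: no valid match — LHS pattern not found
R3: no valid match — LHS pattern not found

Answer: [R0,R1]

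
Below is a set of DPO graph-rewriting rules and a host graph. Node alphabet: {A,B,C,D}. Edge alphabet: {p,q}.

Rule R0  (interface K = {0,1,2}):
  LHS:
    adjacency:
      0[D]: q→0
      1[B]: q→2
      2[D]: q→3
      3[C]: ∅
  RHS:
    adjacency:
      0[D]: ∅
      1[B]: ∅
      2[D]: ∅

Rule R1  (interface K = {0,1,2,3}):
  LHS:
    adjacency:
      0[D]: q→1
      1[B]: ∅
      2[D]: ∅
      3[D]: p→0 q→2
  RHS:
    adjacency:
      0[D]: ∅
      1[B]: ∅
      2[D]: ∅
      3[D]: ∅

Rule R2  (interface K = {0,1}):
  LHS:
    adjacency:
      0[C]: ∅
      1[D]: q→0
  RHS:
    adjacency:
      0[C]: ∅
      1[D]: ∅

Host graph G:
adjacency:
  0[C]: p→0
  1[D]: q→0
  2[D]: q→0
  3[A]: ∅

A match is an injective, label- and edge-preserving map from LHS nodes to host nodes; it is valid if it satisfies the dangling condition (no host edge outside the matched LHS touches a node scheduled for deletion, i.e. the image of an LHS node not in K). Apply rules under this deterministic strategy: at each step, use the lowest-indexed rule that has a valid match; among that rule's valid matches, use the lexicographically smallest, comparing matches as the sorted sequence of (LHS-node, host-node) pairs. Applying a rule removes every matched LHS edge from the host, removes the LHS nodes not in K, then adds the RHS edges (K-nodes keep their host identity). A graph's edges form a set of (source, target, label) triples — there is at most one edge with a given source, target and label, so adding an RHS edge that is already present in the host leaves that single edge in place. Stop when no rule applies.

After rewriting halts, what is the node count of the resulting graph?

start.  V:4 E:3  edges: 0-p->0 1-q->0 2-q->0
1. fire R2 via {0↦0, 1↦1}  →  V:4 E:2  edges: 0-p->0 2-q->0
2. fire R2 via {0↦0, 1↦2}  →  V:4 E:1  edges: 0-p->0
normal form: no rule applies after step 2
NF nodes: {0:C, 1:D, 2:D, 3:A}

Answer: 4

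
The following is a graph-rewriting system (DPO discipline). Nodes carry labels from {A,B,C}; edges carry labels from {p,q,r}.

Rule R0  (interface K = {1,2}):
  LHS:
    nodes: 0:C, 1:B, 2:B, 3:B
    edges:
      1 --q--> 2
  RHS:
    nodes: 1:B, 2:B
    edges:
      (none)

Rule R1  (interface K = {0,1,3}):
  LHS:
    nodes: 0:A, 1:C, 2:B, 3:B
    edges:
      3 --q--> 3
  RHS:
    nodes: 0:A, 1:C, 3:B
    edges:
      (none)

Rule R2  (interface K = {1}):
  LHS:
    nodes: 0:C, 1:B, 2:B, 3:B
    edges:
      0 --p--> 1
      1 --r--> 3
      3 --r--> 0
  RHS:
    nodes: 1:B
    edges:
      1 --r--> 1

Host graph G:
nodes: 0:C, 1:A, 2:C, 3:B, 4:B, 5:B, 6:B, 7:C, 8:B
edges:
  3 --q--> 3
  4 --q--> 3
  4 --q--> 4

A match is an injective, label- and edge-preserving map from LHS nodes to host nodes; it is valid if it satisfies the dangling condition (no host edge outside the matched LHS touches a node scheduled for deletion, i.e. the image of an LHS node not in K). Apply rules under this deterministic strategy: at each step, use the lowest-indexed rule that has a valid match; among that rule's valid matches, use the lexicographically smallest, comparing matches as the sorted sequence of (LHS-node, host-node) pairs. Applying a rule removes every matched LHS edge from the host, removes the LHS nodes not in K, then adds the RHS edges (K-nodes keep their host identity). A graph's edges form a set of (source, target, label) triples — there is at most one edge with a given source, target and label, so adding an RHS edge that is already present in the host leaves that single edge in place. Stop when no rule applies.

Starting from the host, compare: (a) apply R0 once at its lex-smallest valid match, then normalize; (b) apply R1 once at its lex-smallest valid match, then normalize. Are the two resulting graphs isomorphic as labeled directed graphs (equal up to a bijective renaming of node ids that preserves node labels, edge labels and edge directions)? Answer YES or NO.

branch R0-first: apply at {0↦0, 1↦4, 2↦3, 3↦5} → |E|=2, then 2 more step(s) → NF |V|=5 |E|=0 V={1:A, 2:C, 4:B, 7:C, 8:B} E=∅
branch R1-first: apply at {0↦1, 1↦0, 2↦5, 3↦3} → |E|=2, then 2 more step(s) → NF |V|=5 |E|=0 V={1:A, 2:C, 4:B, 7:C, 8:B} E=∅
graphs isomorphic (equal up to label-preserving node renaming)

Answer: YES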